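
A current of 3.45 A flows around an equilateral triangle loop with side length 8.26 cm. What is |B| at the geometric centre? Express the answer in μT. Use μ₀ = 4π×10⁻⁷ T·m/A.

Each side is a finite straight segment at perpendicular distance d = a/(2 tan(π/3)) = 0.02384 m from the centre, with end-angles ±π/3.
One side contributes B₁ = (μ₀I/4πd)·2 sin(π/3) = 2.51×10⁻⁵ T.
All 3 sides add in the same direction: B = 3 × 2.51×10⁻⁵ = 7.52×10⁻⁵ T.

B ≈ 75.2 μT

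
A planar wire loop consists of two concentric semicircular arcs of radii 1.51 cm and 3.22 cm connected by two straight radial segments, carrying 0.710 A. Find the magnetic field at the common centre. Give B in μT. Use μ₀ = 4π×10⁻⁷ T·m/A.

The radial connectors point toward the centre, so dl × r̂ = 0 and they contribute nothing.
Each semicircle gives μ₀I/(4R): inner arc 1.48×10⁻⁵ T, outer arc 6.93×10⁻⁶ T.
The two arcs carry current in opposite angular senses, so their fields oppose: B = |1.48×10⁻⁵ − 6.93×10⁻⁶| = 7.84×10⁻⁶ T.

B ≈ 7.84 μT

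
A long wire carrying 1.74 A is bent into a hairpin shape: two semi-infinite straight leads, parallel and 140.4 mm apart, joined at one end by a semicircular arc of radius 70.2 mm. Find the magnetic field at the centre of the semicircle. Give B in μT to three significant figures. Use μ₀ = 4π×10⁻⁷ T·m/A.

B ≈ 12.7 μT

The semicircular arc contributes B_arc = μ₀I·π/(4πR) = μ₀I/(4R) = 7.79×10⁻⁶ T.
Each semi-infinite lead is at perpendicular distance R = 0.0702 m from the centre, with the perpendicular foot at its near end, so it contributes μ₀I/(4πR); both point the same way, together 4.96×10⁻⁶ T.
Arc and leads all point the same direction: B = 7.79×10⁻⁶ + 4.96×10⁻⁶ = 1.27×10⁻⁵ T.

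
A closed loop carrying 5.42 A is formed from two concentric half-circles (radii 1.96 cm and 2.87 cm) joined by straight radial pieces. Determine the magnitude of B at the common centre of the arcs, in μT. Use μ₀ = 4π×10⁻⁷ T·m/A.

The radial connectors point toward the centre, so dl × r̂ = 0 and they contribute nothing.
Each semicircle gives μ₀I/(4R): inner arc 8.69×10⁻⁵ T, outer arc 5.93×10⁻⁵ T.
The two arcs carry current in opposite angular senses, so their fields oppose: B = |8.69×10⁻⁵ − 5.93×10⁻⁵| = 2.75×10⁻⁵ T.

B ≈ 27.5 μT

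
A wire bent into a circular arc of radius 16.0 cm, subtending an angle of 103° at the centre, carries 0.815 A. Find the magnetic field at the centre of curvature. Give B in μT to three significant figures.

The Biot–Savart field of a circular arc at its centre is B = μ₀Iφ/(4πR), with φ = 1.798 rad.
B = (4π×10⁻⁷ × 0.815 × 1.798) / (4π × 0.16) = 9.16×10⁻⁷ T.

B ≈ 0.916 μT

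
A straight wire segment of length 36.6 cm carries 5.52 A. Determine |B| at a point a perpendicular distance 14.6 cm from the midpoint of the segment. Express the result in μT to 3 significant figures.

B ≈ 5.91 μT

For a finite straight segment, B = (μ₀I/4πd)(sinθ₁ + sinθ₂), where θ₁, θ₂ are the angles from the perpendicular to each end.
The perpendicular from the point meets the wire at its midpoint, so each end is L/2 = 0.183 m away along the wire.
sinθ₁ = 0.183/√(0.183²+0.146²) = 0.7817; sinθ₂ = 0.183/√(0.183²+0.146²) = 0.7817.
B = (4π×10⁻⁷ × 5.52) / (4π × 0.146) × (0.7817 + 0.7817) = 5.91×10⁻⁶ T.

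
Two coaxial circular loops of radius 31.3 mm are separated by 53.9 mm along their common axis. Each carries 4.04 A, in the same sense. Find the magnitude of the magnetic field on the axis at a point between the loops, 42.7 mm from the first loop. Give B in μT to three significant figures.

B ≈ 84.4 μT

Each loop contributes B = μ₀IR²/[2(R²+z²)^(3/2)] on the axis, with z measured from that loop.
Loop 1 (z = 0.0427 m): B₁ = 1.68×10⁻⁵ T. Loop 2 (z = 0.0112 m): B₂ = 6.77×10⁻⁵ T.
The fields add: B = B₁ + B₂ = 8.44×10⁻⁵ T.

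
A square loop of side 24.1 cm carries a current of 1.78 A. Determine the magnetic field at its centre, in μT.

B ≈ 8.36 μT

Each side is a finite straight segment at perpendicular distance d = a/(2 tan(π/4)) = 0.1205 m from the centre, with end-angles ±π/4.
One side contributes B₁ = (μ₀I/4πd)·2 sin(π/4) = 2.09×10⁻⁶ T.
All 4 sides add in the same direction: B = 4 × 2.09×10⁻⁶ = 8.36×10⁻⁶ T.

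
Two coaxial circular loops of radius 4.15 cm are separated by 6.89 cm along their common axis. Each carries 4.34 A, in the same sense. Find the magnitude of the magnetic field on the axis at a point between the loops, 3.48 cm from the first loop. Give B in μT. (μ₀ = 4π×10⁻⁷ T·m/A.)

Each loop contributes B = μ₀IR²/[2(R²+z²)^(3/2)] on the axis, with z measured from that loop.
Loop 1 (z = 0.0348 m): B₁ = 2.96×10⁻⁵ T. Loop 2 (z = 0.0341 m): B₂ = 3.03×10⁻⁵ T.
The fields add: B = B₁ + B₂ = 5.99×10⁻⁵ T.

B ≈ 59.9 μT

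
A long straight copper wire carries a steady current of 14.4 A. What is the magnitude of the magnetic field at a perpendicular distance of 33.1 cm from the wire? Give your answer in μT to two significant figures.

For an infinitely long straight wire, B = μ₀I/(2πd).
B = (4π×10⁻⁷ × 14.4) / (2π × 0.331) = 8.70×10⁻⁶ T.

B ≈ 8.7 μT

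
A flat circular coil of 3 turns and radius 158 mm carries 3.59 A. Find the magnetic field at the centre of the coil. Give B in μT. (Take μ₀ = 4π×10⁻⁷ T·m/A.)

For an N-turn flat coil, B = Nμ₀I/(2R) with R = 0.158 m.
B = 3 × 1.43×10⁻⁵ T = 4.28×10⁻⁵ T.

B ≈ 42.8 μT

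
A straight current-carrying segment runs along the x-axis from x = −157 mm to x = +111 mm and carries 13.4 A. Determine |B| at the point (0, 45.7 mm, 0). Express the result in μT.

B ≈ 55.3 μT

For a finite straight segment, B = (μ₀I/4πd)(sinθ₁ + sinθ₂), where θ₁, θ₂ are the angles from the perpendicular to each end.
The perpendicular distance is d = 0.0457 m; the end-offsets along the wire are a = 0.157 m and b = 0.111 m.
sinθ₁ = 0.157/√(0.157²+0.0457²) = 0.9602; sinθ₂ = 0.111/√(0.111²+0.0457²) = 0.9247.
B = (4π×10⁻⁷ × 13.4) / (4π × 0.0457) × (0.9602 + 0.9247) = 5.53×10⁻⁵ T.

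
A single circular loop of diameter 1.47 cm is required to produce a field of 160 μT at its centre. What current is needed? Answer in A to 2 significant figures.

I ≈ 1.9 A

At the centre of a circular loop B = μ₀I/(2R), so I = 2RB/μ₀.
With R = 0.00735 m, I = 2 × 0.00735 × 1.60×10⁻⁴ / (4π×10⁻⁷) = 1.87 A.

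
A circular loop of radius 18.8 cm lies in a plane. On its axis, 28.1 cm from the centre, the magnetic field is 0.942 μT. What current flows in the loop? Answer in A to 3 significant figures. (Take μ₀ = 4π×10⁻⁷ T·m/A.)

On the axis of a loop, B = μ₀IR²/[2(R²+z²)^(3/2)], so I = 2B(R²+z²)^(3/2)/(μ₀R²).
R² + z² = 0.03534 + 0.07896 = 0.1143 m²; raised to 3/2 gives 3.86×10⁻² m³.
I = 2 × 9.42×10⁻⁷ × 3.86×10⁻² / (1.26×10⁻⁶ × 0.03534) = 1.64 A.

I ≈ 1.64 A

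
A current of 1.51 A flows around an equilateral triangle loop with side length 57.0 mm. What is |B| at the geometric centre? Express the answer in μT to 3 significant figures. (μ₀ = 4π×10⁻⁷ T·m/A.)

Each side is a finite straight segment at perpendicular distance d = a/(2 tan(π/3)) = 0.01645 m from the centre, with end-angles ±π/3.
One side contributes B₁ = (μ₀I/4πd)·2 sin(π/3) = 1.59×10⁻⁵ T.
All 3 sides add in the same direction: B = 3 × 1.59×10⁻⁵ = 4.77×10⁻⁵ T.

B ≈ 47.7 μT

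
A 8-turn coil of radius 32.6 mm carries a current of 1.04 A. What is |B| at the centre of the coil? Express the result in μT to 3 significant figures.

For an N-turn flat coil, B = Nμ₀I/(2R) with R = 0.0326 m.
B = 8 × 2.00×10⁻⁵ T = 1.60×10⁻⁴ T.

B ≈ 160 μT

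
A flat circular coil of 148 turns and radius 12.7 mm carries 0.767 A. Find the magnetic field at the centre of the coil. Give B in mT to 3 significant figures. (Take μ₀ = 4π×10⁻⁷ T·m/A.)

For an N-turn flat coil, B = Nμ₀I/(2R) with R = 0.0127 m.
B = 148 × 3.79×10⁻⁵ T = 5.62×10⁻³ T.

B ≈ 5.62 mT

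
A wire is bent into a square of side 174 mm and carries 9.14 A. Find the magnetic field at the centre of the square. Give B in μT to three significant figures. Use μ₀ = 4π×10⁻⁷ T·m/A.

Each side is a finite straight segment at perpendicular distance d = a/(2 tan(π/4)) = 0.087 m from the centre, with end-angles ±π/4.
One side contributes B₁ = (μ₀I/4πd)·2 sin(π/4) = 1.49×10⁻⁵ T.
All 4 sides add in the same direction: B = 4 × 1.49×10⁻⁵ = 5.94×10⁻⁵ T.

B ≈ 59.4 μT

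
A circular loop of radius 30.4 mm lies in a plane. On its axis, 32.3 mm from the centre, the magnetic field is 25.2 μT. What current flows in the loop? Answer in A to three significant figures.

On the axis of a loop, B = μ₀IR²/[2(R²+z²)^(3/2)], so I = 2B(R²+z²)^(3/2)/(μ₀R²).
R² + z² = 0.0009242 + 0.001043 = 0.001967 m²; raised to 3/2 gives 8.73×10⁻⁵ m³.
I = 2 × 2.52×10⁻⁵ × 8.73×10⁻⁵ / (1.26×10⁻⁶ × 0.0009242) = 3.79 A.

I ≈ 3.79 A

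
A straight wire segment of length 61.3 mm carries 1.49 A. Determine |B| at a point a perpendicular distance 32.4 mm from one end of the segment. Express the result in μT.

B ≈ 4.07 μT

For a finite straight segment, B = (μ₀I/4πd)(sinθ₁ + sinθ₂), where θ₁, θ₂ are the angles from the perpendicular to each end.
The perpendicular foot is at one end, so the two end-offsets along the wire are 0 and L = 0.0613 m.
sinθ₁ = 0/√(0²+0.0324²) = 0.0000; sinθ₂ = 0.0613/√(0.0613²+0.0324²) = 0.8841.
B = (4π×10⁻⁷ × 1.49) / (4π × 0.0324) × (0.0000 + 0.8841) = 4.07×10⁻⁶ T.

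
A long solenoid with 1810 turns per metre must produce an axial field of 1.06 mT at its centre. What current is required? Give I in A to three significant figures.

Inside a long solenoid B = μ₀nI with n = 1810 m⁻¹, so I = B/(μ₀n).
I = 1.06×10⁻³ / (4π×10⁻⁷ × 1810) = 0.466 A.

I ≈ 0.466 A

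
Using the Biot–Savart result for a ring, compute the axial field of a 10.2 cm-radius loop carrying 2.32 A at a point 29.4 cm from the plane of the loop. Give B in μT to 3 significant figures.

B ≈ 0.503 μT

On the axis of a circular loop, B = μ₀IR² / [2(R²+z²)^(3/2)].
R² + z² = (0.102)² + (0.294)² = 0.09684 m², and (R²+z²)^(3/2) = 3.01×10⁻² m³.
B = (4π×10⁻⁷ × 2.32 × 0.0104) / (2 × 3.01×10⁻²) = 5.03×10⁻⁷ T.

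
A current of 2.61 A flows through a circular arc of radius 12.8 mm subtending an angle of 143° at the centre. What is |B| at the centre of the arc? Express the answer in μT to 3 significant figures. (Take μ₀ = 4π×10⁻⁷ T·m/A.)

The Biot–Savart field of a circular arc at its centre is B = μ₀Iφ/(4πR), with φ = 2.496 rad.
B = (4π×10⁻⁷ × 2.61 × 2.496) / (4π × 0.0128) = 5.09×10⁻⁵ T.

B ≈ 50.9 μT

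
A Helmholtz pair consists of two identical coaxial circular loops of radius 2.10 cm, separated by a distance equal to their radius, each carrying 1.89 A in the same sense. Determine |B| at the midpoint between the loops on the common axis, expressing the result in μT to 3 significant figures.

Each loop contributes B = μ₀IR²/[2(R²+z²)^(3/2)] on the axis, with z measured from that loop.
Loop 1 (z = 0.0105 m): B₁ = 4.05×10⁻⁵ T. Loop 2 (z = 0.0105 m): B₂ = 4.05×10⁻⁵ T.
The fields add: B = B₁ + B₂ = 8.09×10⁻⁵ T.

B ≈ 80.9 μT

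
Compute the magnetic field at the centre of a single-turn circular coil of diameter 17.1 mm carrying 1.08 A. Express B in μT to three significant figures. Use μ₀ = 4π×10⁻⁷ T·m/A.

At the centre of a circular loop the Biot–Savart law gives B = μ₀I/(2R) (so R = 0.00855 m).
B = (4π×10⁻⁷ × 1.08) / (2 × 0.00855) = 7.94×10⁻⁵ T.

B ≈ 79.4 μT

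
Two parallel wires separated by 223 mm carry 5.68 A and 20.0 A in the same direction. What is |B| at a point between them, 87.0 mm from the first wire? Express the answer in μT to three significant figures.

Each long wire gives B = μ₀I/(2πd). Distances are d₁ = 0.087 m and d₂ = 0.136 m.
B₁ = 1.31×10⁻⁵ T, B₂ = 2.94×10⁻⁵ T.
Between parallel currents the two contributions point in opposite directions, so they subtract. B = |B₁ − B₂| = |1.31×10⁻⁵ − 2.94×10⁻⁵| = 1.64×10⁻⁵ T.

B ≈ 16.4 μT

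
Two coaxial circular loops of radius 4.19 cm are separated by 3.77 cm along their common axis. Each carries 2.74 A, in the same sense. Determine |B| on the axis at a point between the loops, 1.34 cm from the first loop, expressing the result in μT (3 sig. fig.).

B ≈ 62.1 μT

Each loop contributes B = μ₀IR²/[2(R²+z²)^(3/2)] on the axis, with z measured from that loop.
Loop 1 (z = 0.0134 m): B₁ = 3.55×10⁻⁵ T. Loop 2 (z = 0.0243 m): B₂ = 2.66×10⁻⁵ T.
The fields add: B = B₁ + B₂ = 6.21×10⁻⁵ T.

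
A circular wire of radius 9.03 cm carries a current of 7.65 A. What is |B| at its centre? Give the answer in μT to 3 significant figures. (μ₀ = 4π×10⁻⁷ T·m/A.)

B ≈ 53.2 μT

At the centre of a circular loop the Biot–Savart law gives B = μ₀I/(2R).
B = (4π×10⁻⁷ × 7.65) / (2 × 0.0903) = 5.32×10⁻⁵ T.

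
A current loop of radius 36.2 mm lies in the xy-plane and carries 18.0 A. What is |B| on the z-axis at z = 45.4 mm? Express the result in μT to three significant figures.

On the axis of a circular loop, B = μ₀IR² / [2(R²+z²)^(3/2)].
R² + z² = (0.0362)² + (0.0454)² = 0.003372 m², and (R²+z²)^(3/2) = 1.96×10⁻⁴ m³.
B = (4π×10⁻⁷ × 18.0 × 0.00131) / (2 × 1.96×10⁻⁴) = 7.57×10⁻⁵ T.

B ≈ 75.7 μT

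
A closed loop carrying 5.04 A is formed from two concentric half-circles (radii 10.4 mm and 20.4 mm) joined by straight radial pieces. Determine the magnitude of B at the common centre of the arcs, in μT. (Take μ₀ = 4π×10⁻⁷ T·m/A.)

B ≈ 74.6 μT

The radial connectors point toward the centre, so dl × r̂ = 0 and they contribute nothing.
Each semicircle gives μ₀I/(4R): inner arc 1.52×10⁻⁴ T, outer arc 7.76×10⁻⁵ T.
The two arcs carry current in opposite angular senses, so their fields oppose: B = |1.52×10⁻⁴ − 7.76×10⁻⁵| = 7.46×10⁻⁵ T.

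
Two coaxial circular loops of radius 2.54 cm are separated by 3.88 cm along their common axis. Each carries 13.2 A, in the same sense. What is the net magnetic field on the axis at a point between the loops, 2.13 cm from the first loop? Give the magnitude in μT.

Each loop contributes B = μ₀IR²/[2(R²+z²)^(3/2)] on the axis, with z measured from that loop.
Loop 1 (z = 0.0213 m): B₁ = 1.47×10⁻⁴ T. Loop 2 (z = 0.0175 m): B₂ = 1.82×10⁻⁴ T.
The fields add: B = B₁ + B₂ = 3.29×10⁻⁴ T.

B ≈ 329 μT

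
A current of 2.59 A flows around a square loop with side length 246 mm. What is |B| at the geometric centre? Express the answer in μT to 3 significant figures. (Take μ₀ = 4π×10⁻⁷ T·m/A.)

Each side is a finite straight segment at perpendicular distance d = a/(2 tan(π/4)) = 0.123 m from the centre, with end-angles ±π/4.
One side contributes B₁ = (μ₀I/4πd)·2 sin(π/4) = 2.98×10⁻⁶ T.
All 4 sides add in the same direction: B = 4 × 2.98×10⁻⁶ = 1.19×10⁻⁵ T.

B ≈ 11.9 μT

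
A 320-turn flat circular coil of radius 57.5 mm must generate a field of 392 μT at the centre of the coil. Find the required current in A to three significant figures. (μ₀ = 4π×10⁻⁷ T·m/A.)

For an N-turn coil, B = Nμ₀I/(2R) with R = 0.0575 m, so I = 2RB/(Nμ₀) = 2 × 0.0575 × 3.92×10⁻⁴ / (320 × 4π×10⁻⁷) = 0.112 A.

I ≈ 0.112 A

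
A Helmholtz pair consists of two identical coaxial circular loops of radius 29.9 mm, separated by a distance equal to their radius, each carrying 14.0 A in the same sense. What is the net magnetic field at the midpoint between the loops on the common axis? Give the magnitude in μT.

B ≈ 421 μT

Each loop contributes B = μ₀IR²/[2(R²+z²)^(3/2)] on the axis, with z measured from that loop.
Loop 1 (z = 0.01495 m): B₁ = 2.11×10⁻⁴ T. Loop 2 (z = 0.01495 m): B₂ = 2.11×10⁻⁴ T.
The fields add: B = B₁ + B₂ = 4.21×10⁻⁴ T.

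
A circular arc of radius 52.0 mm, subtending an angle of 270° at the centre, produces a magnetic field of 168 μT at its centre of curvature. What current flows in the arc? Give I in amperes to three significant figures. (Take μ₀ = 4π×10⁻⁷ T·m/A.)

For a circular arc, B = μ₀Iφ/(4πR) with φ in radians; here φ = 4.712 rad.
So I = 4πRB/(μ₀φ) = 4π × 0.052 × 1.68×10⁻⁴ / (4π×10⁻⁷ × 4.712) = 18.5 A.

I ≈ 18.5 A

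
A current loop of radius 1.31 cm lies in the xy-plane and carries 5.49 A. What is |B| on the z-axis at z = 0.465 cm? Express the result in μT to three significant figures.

On the axis of a circular loop, B = μ₀IR² / [2(R²+z²)^(3/2)].
R² + z² = (0.0131)² + (0.00465)² = 0.0001932 m², and (R²+z²)^(3/2) = 2.69×10⁻⁶ m³.
B = (4π×10⁻⁷ × 5.49 × 0.0001716) / (2 × 2.69×10⁻⁶) = 2.20×10⁻⁴ T.

B ≈ 220 μT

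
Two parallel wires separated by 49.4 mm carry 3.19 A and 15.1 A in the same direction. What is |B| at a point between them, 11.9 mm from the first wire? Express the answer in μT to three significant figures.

B ≈ 26.9 μT

Each long wire gives B = μ₀I/(2πd). Distances are d₁ = 0.0119 m and d₂ = 0.0375 m.
B₁ = 5.36×10⁻⁵ T, B₂ = 8.05×10⁻⁵ T.
Between parallel currents the two contributions point in opposite directions, so they subtract. B = |B₁ − B₂| = |5.36×10⁻⁵ − 8.05×10⁻⁵| = 2.69×10⁻⁵ T.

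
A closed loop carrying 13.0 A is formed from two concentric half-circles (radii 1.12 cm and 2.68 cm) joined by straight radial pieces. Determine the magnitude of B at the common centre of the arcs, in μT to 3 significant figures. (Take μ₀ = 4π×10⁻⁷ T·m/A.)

The radial connectors point toward the centre, so dl × r̂ = 0 and they contribute nothing.
Each semicircle gives μ₀I/(4R): inner arc 3.65×10⁻⁴ T, outer arc 1.52×10⁻⁴ T.
The two arcs carry current in opposite angular senses, so their fields oppose: B = |3.65×10⁻⁴ − 1.52×10⁻⁴| = 2.12×10⁻⁴ T.

B ≈ 212 μT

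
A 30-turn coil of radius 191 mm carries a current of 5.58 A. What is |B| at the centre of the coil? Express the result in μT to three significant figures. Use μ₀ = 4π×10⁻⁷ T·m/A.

B ≈ 551 μT

For an N-turn flat coil, B = Nμ₀I/(2R) with R = 0.191 m.
B = 30 × 1.84×10⁻⁵ T = 5.51×10⁻⁴ T.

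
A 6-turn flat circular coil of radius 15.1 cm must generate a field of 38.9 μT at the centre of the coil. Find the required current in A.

For an N-turn coil, B = Nμ₀I/(2R) with R = 0.151 m, so I = 2RB/(Nμ₀) = 2 × 0.151 × 3.89×10⁻⁵ / (6 × 4π×10⁻⁷) = 1.56 A.

I ≈ 1.56 A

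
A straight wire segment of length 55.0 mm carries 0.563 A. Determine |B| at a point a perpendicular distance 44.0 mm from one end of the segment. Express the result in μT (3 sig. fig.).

B ≈ 0.999 μT

For a finite straight segment, B = (μ₀I/4πd)(sinθ₁ + sinθ₂), where θ₁, θ₂ are the angles from the perpendicular to each end.
The perpendicular foot is at one end, so the two end-offsets along the wire are 0 and L = 0.055 m.
sinθ₁ = 0/√(0²+0.044²) = 0.0000; sinθ₂ = 0.055/√(0.055²+0.044²) = 0.7809.
B = (4π×10⁻⁷ × 0.563) / (4π × 0.044) × (0.0000 + 0.7809) = 9.99×10⁻⁷ T.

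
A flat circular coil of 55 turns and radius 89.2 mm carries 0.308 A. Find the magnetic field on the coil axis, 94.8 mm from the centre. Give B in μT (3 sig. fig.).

For an N-turn flat coil, B = Nμ₀IR²/[2(R²+z²)^(3/2)] with R = 0.0892 m, z = 0.0948 m.
B = 55 × 6.98×10⁻⁷ T = 3.84×10⁻⁵ T.

B ≈ 38.4 μT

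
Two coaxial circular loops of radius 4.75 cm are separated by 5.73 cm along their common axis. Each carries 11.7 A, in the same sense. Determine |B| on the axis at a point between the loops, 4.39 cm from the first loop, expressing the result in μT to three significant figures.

Each loop contributes B = μ₀IR²/[2(R²+z²)^(3/2)] on the axis, with z measured from that loop.
Loop 1 (z = 0.0439 m): B₁ = 6.13×10⁻⁵ T. Loop 2 (z = 0.0134 m): B₂ = 1.38×10⁻⁴ T.
The fields add: B = B₁ + B₂ = 1.99×10⁻⁴ T.

B ≈ 199 μT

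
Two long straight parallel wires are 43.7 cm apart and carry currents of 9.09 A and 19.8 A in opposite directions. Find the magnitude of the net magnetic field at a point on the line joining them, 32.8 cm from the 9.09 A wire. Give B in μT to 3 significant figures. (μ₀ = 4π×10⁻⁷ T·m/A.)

B ≈ 41.9 μT

Each long wire gives B = μ₀I/(2πd). Distances are d₁ = 0.328 m and d₂ = 0.109 m.
B₁ = 5.54×10⁻⁶ T, B₂ = 3.63×10⁻⁵ T.
Between antiparallel currents both contributions point the same way, so they add. B = B₁ + B₂ = 5.54×10⁻⁶ + 3.63×10⁻⁵ = 4.19×10⁻⁵ T.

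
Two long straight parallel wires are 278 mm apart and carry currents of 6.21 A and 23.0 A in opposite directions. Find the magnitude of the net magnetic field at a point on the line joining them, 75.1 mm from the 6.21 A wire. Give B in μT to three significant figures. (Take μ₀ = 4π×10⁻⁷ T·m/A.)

Each long wire gives B = μ₀I/(2πd). Distances are d₁ = 0.0751 m and d₂ = 0.2029 m.
B₁ = 1.65×10⁻⁵ T, B₂ = 2.27×10⁻⁵ T.
Between antiparallel currents both contributions point the same way, so they add. B = B₁ + B₂ = 1.65×10⁻⁵ + 2.27×10⁻⁵ = 3.92×10⁻⁵ T.

B ≈ 39.2 μT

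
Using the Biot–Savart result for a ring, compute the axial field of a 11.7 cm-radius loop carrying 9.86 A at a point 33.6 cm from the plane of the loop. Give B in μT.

On the axis of a circular loop, B = μ₀IR² / [2(R²+z²)^(3/2)].
R² + z² = (0.117)² + (0.336)² = 0.1266 m², and (R²+z²)^(3/2) = 4.50×10⁻² m³.
B = (4π×10⁻⁷ × 9.86 × 0.01369) / (2 × 4.50×10⁻²) = 1.88×10⁻⁶ T.

B ≈ 1.88 μT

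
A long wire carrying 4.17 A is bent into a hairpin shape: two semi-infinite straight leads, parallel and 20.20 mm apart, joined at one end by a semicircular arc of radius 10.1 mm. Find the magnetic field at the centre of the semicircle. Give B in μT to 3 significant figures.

The semicircular arc contributes B_arc = μ₀I·π/(4πR) = μ₀I/(4R) = 1.30×10⁻⁴ T.
Each semi-infinite lead is at perpendicular distance R = 0.0101 m from the centre, with the perpendicular foot at its near end, so it contributes μ₀I/(4πR); both point the same way, together 8.26×10⁻⁵ T.
Arc and leads all point the same direction: B = 1.30×10⁻⁴ + 8.26×10⁻⁵ = 2.12×10⁻⁴ T.

B ≈ 212 μT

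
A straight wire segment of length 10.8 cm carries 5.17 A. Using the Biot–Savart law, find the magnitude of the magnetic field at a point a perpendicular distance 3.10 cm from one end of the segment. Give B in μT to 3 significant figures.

B ≈ 16.0 μT

For a finite straight segment, B = (μ₀I/4πd)(sinθ₁ + sinθ₂), where θ₁, θ₂ are the angles from the perpendicular to each end.
The perpendicular foot is at one end, so the two end-offsets along the wire are 0 and L = 0.108 m.
sinθ₁ = 0/√(0²+0.031²) = 0.0000; sinθ₂ = 0.108/√(0.108²+0.031²) = 0.9612.
B = (4π×10⁻⁷ × 5.17) / (4π × 0.031) × (0.0000 + 0.9612) = 1.60×10⁻⁵ T.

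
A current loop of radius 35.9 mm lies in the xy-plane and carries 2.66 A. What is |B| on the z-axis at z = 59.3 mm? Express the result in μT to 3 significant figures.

B ≈ 6.47 μT

On the axis of a circular loop, B = μ₀IR² / [2(R²+z²)^(3/2)].
R² + z² = (0.0359)² + (0.0593)² = 0.004805 m², and (R²+z²)^(3/2) = 3.33×10⁻⁴ m³.
B = (4π×10⁻⁷ × 2.66 × 0.001289) / (2 × 3.33×10⁻⁴) = 6.47×10⁻⁶ T.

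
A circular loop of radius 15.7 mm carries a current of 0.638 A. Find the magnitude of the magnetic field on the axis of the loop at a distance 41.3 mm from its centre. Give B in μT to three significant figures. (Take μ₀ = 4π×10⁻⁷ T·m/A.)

B ≈ 1.15 μT

On the axis of a circular loop, B = μ₀IR² / [2(R²+z²)^(3/2)].
R² + z² = (0.0157)² + (0.0413)² = 0.001952 m², and (R²+z²)^(3/2) = 8.63×10⁻⁵ m³.
B = (4π×10⁻⁷ × 0.638 × 0.0002465) / (2 × 8.63×10⁻⁵) = 1.15×10⁻⁶ T.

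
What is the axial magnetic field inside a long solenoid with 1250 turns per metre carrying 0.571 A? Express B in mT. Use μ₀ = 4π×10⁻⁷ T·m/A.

B ≈ 0.897 mT

Inside a long solenoid, B = μ₀nI with n = 1250 turns/m.
B = 4π×10⁻⁷ × 1250 × 0.571 = 8.97×10⁻⁴ T.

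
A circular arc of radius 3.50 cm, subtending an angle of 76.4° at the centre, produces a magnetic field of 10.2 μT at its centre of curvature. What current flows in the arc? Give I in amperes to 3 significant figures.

For a circular arc, B = μ₀Iφ/(4πR) with φ in radians; here φ = 1.333 rad.
So I = 4πRB/(μ₀φ) = 4π × 0.035 × 1.02×10⁻⁵ / (4π×10⁻⁷ × 1.333) = 2.68 A.

I ≈ 2.68 A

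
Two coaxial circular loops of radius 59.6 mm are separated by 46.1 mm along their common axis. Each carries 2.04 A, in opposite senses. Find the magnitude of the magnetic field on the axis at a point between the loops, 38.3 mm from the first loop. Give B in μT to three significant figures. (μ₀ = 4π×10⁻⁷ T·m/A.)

Each loop contributes B = μ₀IR²/[2(R²+z²)^(3/2)] on the axis, with z measured from that loop.
Loop 1 (z = 0.0383 m): B₁ = 1.28×10⁻⁵ T. Loop 2 (z = 0.0078 m): B₂ = 2.10×10⁻⁵ T.
The fields oppose: B = |B₁ − B₂| = 8.16×10⁻⁶ T.

B ≈ 8.16 μT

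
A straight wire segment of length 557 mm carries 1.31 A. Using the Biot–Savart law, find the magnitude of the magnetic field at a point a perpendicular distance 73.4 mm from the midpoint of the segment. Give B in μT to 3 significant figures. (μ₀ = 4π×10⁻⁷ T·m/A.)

B ≈ 3.45 μT

For a finite straight segment, B = (μ₀I/4πd)(sinθ₁ + sinθ₂), where θ₁, θ₂ are the angles from the perpendicular to each end.
The perpendicular from the point meets the wire at its midpoint, so each end is L/2 = 0.2785 m away along the wire.
sinθ₁ = 0.2785/√(0.2785²+0.0734²) = 0.9670; sinθ₂ = 0.2785/√(0.2785²+0.0734²) = 0.9670.
B = (4π×10⁻⁷ × 1.31) / (4π × 0.0734) × (0.9670 + 0.9670) = 3.45×10⁻⁶ T.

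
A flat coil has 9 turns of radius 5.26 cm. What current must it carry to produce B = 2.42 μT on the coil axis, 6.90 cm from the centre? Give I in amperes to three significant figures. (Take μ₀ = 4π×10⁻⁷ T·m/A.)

I ≈ 0.101 A

For an N-turn coil, B = Nμ₀IR²/[2(R²+z²)^(3/2)] with R = 0.0526 m, z = 0.069 m, so I = 2B(R²+z²)^(3/2)/(Nμ₀R²) = 2 × 2.42×10⁻⁶ × 6.53×10⁻⁴ / (9 × 4π×10⁻⁷ × 0.002767) = 0.101 A.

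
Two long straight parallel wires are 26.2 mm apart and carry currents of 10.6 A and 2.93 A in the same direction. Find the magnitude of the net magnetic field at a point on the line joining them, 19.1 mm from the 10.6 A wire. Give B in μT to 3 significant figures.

Each long wire gives B = μ₀I/(2πd). Distances are d₁ = 0.0191 m and d₂ = 0.0071 m.
B₁ = 1.11×10⁻⁴ T, B₂ = 8.25×10⁻⁵ T.
Between parallel currents the two contributions point in opposite directions, so they subtract. B = |B₁ − B₂| = |1.11×10⁻⁴ − 8.25×10⁻⁵| = 2.85×10⁻⁵ T.

B ≈ 28.5 μT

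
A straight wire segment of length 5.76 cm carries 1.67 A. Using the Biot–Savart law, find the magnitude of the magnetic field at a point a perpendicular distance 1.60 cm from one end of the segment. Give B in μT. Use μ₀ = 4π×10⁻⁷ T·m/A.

B ≈ 10.1 μT

For a finite straight segment, B = (μ₀I/4πd)(sinθ₁ + sinθ₂), where θ₁, θ₂ are the angles from the perpendicular to each end.
The perpendicular foot is at one end, so the two end-offsets along the wire are 0 and L = 0.0576 m.
sinθ₁ = 0/√(0²+0.016²) = 0.0000; sinθ₂ = 0.0576/√(0.0576²+0.016²) = 0.9635.
B = (4π×10⁻⁷ × 1.67) / (4π × 0.016) × (0.0000 + 0.9635) = 1.01×10⁻⁵ T.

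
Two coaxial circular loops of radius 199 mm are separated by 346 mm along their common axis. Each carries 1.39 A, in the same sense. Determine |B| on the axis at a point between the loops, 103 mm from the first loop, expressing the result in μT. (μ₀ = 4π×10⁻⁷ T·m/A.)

B ≈ 4.19 μT

Each loop contributes B = μ₀IR²/[2(R²+z²)^(3/2)] on the axis, with z measured from that loop.
Loop 1 (z = 0.103 m): B₁ = 3.07×10⁻⁶ T. Loop 2 (z = 0.243 m): B₂ = 1.12×10⁻⁶ T.
The fields add: B = B₁ + B₂ = 4.19×10⁻⁶ T.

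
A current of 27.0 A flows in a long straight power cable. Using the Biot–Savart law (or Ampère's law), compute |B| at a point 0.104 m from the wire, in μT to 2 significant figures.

B ≈ 52 μT

For an infinitely long straight wire, B = μ₀I/(2πd).
B = (4π×10⁻⁷ × 27.0) / (2π × 0.104) = 5.19×10⁻⁵ T.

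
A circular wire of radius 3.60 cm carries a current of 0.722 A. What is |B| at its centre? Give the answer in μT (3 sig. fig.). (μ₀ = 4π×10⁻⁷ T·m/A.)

B ≈ 12.6 μT

At the centre of a circular loop the Biot–Savart law gives B = μ₀I/(2R).
B = (4π×10⁻⁷ × 0.722) / (2 × 0.036) = 1.26×10⁻⁵ T.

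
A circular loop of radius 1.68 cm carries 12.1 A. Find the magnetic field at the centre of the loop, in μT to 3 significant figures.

At the centre of a circular loop the Biot–Savart law gives B = μ₀I/(2R).
B = (4π×10⁻⁷ × 12.1) / (2 × 0.0168) = 4.53×10⁻⁴ T.

B ≈ 453 μT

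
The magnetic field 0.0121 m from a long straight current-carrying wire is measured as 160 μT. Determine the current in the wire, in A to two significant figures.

I ≈ 9.7 A

For a long straight wire B = μ₀I/(2πd), so I = 2πdB/μ₀.
I = 2π × 0.0121 × 1.60×10⁻⁴ / (4π×10⁻⁷) = 9.68 A.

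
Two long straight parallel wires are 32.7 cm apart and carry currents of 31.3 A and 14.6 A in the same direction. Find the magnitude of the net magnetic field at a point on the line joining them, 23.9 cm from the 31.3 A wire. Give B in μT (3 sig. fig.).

Each long wire gives B = μ₀I/(2πd). Distances are d₁ = 0.239 m and d₂ = 0.088 m.
B₁ = 2.62×10⁻⁵ T, B₂ = 3.32×10⁻⁵ T.
Between parallel currents the two contributions point in opposite directions, so they subtract. B = |B₁ − B₂| = |2.62×10⁻⁵ − 3.32×10⁻⁵| = 6.99×10⁻⁶ T.

B ≈ 6.99 μT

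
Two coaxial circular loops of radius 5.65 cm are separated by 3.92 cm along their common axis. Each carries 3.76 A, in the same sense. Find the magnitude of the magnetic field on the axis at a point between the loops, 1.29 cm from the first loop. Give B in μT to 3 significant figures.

Each loop contributes B = μ₀IR²/[2(R²+z²)^(3/2)] on the axis, with z measured from that loop.
Loop 1 (z = 0.0129 m): B₁ = 3.87×10⁻⁵ T. Loop 2 (z = 0.0263 m): B₂ = 3.12×10⁻⁵ T.
The fields add: B = B₁ + B₂ = 6.99×10⁻⁵ T.

B ≈ 69.9 μT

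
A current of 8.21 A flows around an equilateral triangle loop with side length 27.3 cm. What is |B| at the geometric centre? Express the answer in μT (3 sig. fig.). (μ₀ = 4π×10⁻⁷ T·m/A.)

Each side is a finite straight segment at perpendicular distance d = a/(2 tan(π/3)) = 0.07881 m from the centre, with end-angles ±π/3.
One side contributes B₁ = (μ₀I/4πd)·2 sin(π/3) = 1.80×10⁻⁵ T.
All 3 sides add in the same direction: B = 3 × 1.80×10⁻⁵ = 5.41×10⁻⁵ T.

B ≈ 54.1 μT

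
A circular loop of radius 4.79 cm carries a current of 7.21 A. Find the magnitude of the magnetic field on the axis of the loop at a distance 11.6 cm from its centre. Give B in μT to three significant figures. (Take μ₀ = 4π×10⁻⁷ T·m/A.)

B ≈ 5.26 μT

On the axis of a circular loop, B = μ₀IR² / [2(R²+z²)^(3/2)].
R² + z² = (0.0479)² + (0.116)² = 0.01575 m², and (R²+z²)^(3/2) = 1.98×10⁻³ m³.
B = (4π×10⁻⁷ × 7.21 × 0.002294) / (2 × 1.98×10⁻³) = 5.26×10⁻⁶ T.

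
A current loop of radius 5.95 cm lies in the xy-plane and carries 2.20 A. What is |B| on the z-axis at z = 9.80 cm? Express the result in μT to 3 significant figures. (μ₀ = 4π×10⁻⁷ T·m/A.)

B ≈ 3.25 μT

On the axis of a circular loop, B = μ₀IR² / [2(R²+z²)^(3/2)].
R² + z² = (0.0595)² + (0.098)² = 0.01314 m², and (R²+z²)^(3/2) = 1.51×10⁻³ m³.
B = (4π×10⁻⁷ × 2.20 × 0.00354) / (2 × 1.51×10⁻³) = 3.25×10⁻⁶ T.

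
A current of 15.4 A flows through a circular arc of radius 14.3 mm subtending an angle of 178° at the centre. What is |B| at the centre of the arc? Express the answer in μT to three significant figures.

B ≈ 335 μT

The Biot–Savart field of a circular arc at its centre is B = μ₀Iφ/(4πR), with φ = 3.107 rad.
B = (4π×10⁻⁷ × 15.4 × 3.107) / (4π × 0.0143) = 3.35×10⁻⁴ T.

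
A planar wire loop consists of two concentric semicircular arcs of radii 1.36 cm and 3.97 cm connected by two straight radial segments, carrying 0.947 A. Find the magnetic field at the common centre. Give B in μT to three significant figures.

B ≈ 14.4 μT

The radial connectors point toward the centre, so dl × r̂ = 0 and they contribute nothing.
Each semicircle gives μ₀I/(4R): inner arc 2.19×10⁻⁵ T, outer arc 7.49×10⁻⁶ T.
The two arcs carry current in opposite angular senses, so their fields oppose: B = |2.19×10⁻⁵ − 7.49×10⁻⁶| = 1.44×10⁻⁵ T.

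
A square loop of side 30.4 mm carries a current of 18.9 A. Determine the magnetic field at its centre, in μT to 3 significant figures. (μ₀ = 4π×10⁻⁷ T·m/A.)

B ≈ 703 μT

Each side is a finite straight segment at perpendicular distance d = a/(2 tan(π/4)) = 0.0152 m from the centre, with end-angles ±π/4.
One side contributes B₁ = (μ₀I/4πd)·2 sin(π/4) = 1.76×10⁻⁴ T.
All 4 sides add in the same direction: B = 4 × 1.76×10⁻⁴ = 7.03×10⁻⁴ T.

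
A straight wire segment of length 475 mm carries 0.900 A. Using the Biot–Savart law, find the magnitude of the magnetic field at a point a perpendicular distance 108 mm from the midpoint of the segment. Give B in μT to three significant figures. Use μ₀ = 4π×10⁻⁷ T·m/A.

B ≈ 1.52 μT

For a finite straight segment, B = (μ₀I/4πd)(sinθ₁ + sinθ₂), where θ₁, θ₂ are the angles from the perpendicular to each end.
The perpendicular from the point meets the wire at its midpoint, so each end is L/2 = 0.2375 m away along the wire.
sinθ₁ = 0.2375/√(0.2375²+0.108²) = 0.9103; sinθ₂ = 0.2375/√(0.2375²+0.108²) = 0.9103.
B = (4π×10⁻⁷ × 0.900) / (4π × 0.108) × (0.9103 + 0.9103) = 1.52×10⁻⁶ T.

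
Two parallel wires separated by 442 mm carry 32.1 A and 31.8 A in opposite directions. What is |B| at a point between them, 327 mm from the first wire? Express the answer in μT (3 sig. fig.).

B ≈ 74.9 μT

Each long wire gives B = μ₀I/(2πd). Distances are d₁ = 0.327 m and d₂ = 0.115 m.
B₁ = 1.96×10⁻⁵ T, B₂ = 5.53×10⁻⁵ T.
Between antiparallel currents both contributions point the same way, so they add. B = B₁ + B₂ = 1.96×10⁻⁵ + 5.53×10⁻⁵ = 7.49×10⁻⁵ T.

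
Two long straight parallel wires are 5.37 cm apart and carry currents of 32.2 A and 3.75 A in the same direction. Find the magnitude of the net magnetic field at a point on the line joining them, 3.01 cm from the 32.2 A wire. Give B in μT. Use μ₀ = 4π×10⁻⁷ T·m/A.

Each long wire gives B = μ₀I/(2πd). Distances are d₁ = 0.0301 m and d₂ = 0.0236 m.
B₁ = 2.14×10⁻⁴ T, B₂ = 3.18×10⁻⁵ T.
Between parallel currents the two contributions point in opposite directions, so they subtract. B = |B₁ − B₂| = |2.14×10⁻⁴ − 3.18×10⁻⁵| = 1.82×10⁻⁴ T.

B ≈ 182 μT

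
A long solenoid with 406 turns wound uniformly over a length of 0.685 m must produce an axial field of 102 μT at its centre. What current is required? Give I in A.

Inside a long solenoid B = μ₀nI with n = 592.7 m⁻¹, so I = B/(μ₀n).
I = 1.02×10⁻⁴ / (4π×10⁻⁷ × 592.7) = 0.137 A.

I ≈ 0.137 A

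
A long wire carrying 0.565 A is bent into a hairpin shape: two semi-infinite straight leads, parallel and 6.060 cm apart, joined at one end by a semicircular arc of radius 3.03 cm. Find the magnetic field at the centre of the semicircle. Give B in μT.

The semicircular arc contributes B_arc = μ₀I·π/(4πR) = μ₀I/(4R) = 5.86×10⁻⁶ T.
Each semi-infinite lead is at perpendicular distance R = 0.0303 m from the centre, with the perpendicular foot at its near end, so it contributes μ₀I/(4πR); both point the same way, together 3.73×10⁻⁶ T.
Arc and leads all point the same direction: B = 5.86×10⁻⁶ + 3.73×10⁻⁶ = 9.59×10⁻⁶ T.

B ≈ 9.59 μT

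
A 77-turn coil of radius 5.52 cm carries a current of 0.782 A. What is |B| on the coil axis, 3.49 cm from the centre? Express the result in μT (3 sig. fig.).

B ≈ 414 μT

For an N-turn flat coil, B = Nμ₀IR²/[2(R²+z²)^(3/2)] with R = 0.0552 m, z = 0.0349 m.
B = 77 × 5.38×10⁻⁶ T = 4.14×10⁻⁴ T.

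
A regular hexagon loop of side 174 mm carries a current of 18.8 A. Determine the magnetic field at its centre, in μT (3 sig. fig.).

Each side is a finite straight segment at perpendicular distance d = a/(2 tan(π/6)) = 0.1507 m from the centre, with end-angles ±π/6.
One side contributes B₁ = (μ₀I/4πd)·2 sin(π/6) = 1.25×10⁻⁵ T.
All 6 sides add in the same direction: B = 6 × 1.25×10⁻⁵ = 7.49×10⁻⁵ T.

B ≈ 74.9 μT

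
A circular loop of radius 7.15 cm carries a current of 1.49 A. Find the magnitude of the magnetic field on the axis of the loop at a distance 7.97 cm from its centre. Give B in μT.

On the axis of a circular loop, B = μ₀IR² / [2(R²+z²)^(3/2)].
R² + z² = (0.0715)² + (0.0797)² = 0.01146 m², and (R²+z²)^(3/2) = 1.23×10⁻³ m³.
B = (4π×10⁻⁷ × 1.49 × 0.005112) / (2 × 1.23×10⁻³) = 3.90×10⁻⁶ T.

B ≈ 3.90 μT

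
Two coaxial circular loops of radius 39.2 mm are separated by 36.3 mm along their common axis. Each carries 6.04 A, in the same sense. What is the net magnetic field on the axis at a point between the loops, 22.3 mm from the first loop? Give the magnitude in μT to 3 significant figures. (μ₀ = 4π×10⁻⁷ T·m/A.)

Each loop contributes B = μ₀IR²/[2(R²+z²)^(3/2)] on the axis, with z measured from that loop.
Loop 1 (z = 0.0223 m): B₁ = 6.36×10⁻⁵ T. Loop 2 (z = 0.014 m): B₂ = 8.09×10⁻⁵ T.
The fields add: B = B₁ + B₂ = 1.44×10⁻⁴ T.

B ≈ 144 μT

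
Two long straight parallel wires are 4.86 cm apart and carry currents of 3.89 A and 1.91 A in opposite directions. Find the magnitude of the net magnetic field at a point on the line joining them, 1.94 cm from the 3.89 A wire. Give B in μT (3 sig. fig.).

B ≈ 53.2 μT

Each long wire gives B = μ₀I/(2πd). Distances are d₁ = 0.0194 m and d₂ = 0.0292 m.
B₁ = 4.01×10⁻⁵ T, B₂ = 1.31×10⁻⁵ T.
Between antiparallel currents both contributions point the same way, so they add. B = B₁ + B₂ = 4.01×10⁻⁵ + 1.31×10⁻⁵ = 5.32×10⁻⁵ T.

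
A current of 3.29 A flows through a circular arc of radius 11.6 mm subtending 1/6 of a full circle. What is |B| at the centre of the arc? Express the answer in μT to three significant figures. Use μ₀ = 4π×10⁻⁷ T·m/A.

The Biot–Savart field of a circular arc at its centre is B = μ₀Iφ/(4πR), with φ = 1.047 rad.
B = (4π×10⁻⁷ × 3.29 × 1.047) / (4π × 0.0116) = 2.97×10⁻⁵ T.

B ≈ 29.7 μT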